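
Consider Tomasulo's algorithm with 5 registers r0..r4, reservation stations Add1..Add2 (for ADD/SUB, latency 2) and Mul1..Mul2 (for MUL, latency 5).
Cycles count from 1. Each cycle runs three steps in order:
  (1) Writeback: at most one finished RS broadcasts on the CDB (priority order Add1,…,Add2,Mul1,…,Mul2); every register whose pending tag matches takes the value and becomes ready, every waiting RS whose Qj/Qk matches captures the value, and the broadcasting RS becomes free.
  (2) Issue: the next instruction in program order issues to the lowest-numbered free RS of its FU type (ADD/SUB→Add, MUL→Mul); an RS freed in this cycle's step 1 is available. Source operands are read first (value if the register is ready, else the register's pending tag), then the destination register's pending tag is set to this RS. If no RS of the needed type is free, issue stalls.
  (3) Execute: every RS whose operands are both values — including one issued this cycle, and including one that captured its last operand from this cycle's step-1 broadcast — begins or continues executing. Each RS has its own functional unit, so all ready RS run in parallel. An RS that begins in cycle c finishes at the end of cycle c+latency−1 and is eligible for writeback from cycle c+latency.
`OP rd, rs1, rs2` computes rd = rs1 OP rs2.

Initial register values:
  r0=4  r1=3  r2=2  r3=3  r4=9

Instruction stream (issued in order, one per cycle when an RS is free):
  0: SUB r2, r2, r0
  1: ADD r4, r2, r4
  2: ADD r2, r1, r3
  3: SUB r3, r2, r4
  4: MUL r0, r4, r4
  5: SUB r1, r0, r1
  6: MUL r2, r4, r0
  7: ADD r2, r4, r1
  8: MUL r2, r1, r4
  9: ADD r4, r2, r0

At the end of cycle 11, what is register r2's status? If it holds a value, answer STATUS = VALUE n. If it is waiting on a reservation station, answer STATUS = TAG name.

  c1: issue SUB r2<-Add1  regs: r0:4,r1:3,r2:Add1,r3:3,r4:9
  c2: issue ADD r4<-Add2  regs: r0:4,r1:3,r2:Add1,r3:3,r4:Add2
  c3: CDB Add1=-2; issue ADD r2<-Add1  regs: r0:4,r1:3,r2:Add1,r3:3,r4:Add2
  c4: stall  regs: r0:4,r1:3,r2:Add1,r3:3,r4:Add2
  c5: CDB Add1=6; issue SUB r3<-Add1  regs: r0:4,r1:3,r2:6,r3:Add1,r4:Add2
  c6: CDB Add2=7; issue MUL r0<-Mul1  regs: r0:Mul1,r1:3,r2:6,r3:Add1,r4:7
  c7: issue SUB r1<-Add2  regs: r0:Mul1,r1:Add2,r2:6,r3:Add1,r4:7
  c8: CDB Add1=-1; issue MUL r2<-Mul2  regs: r0:Mul1,r1:Add2,r2:Mul2,r3:-1,r4:7
  c9: issue ADD r2<-Add1  regs: r0:Mul1,r1:Add2,r2:Add1,r3:-1,r4:7
  c10: stall  regs: r0:Mul1,r1:Add2,r2:Add1,r3:-1,r4:7
  c11: CDB Mul1=49; issue MUL r2<-Mul1  regs: r0:49,r1:Add2,r2:Mul1,r3:-1,r4:7

STATUS = TAG Mul1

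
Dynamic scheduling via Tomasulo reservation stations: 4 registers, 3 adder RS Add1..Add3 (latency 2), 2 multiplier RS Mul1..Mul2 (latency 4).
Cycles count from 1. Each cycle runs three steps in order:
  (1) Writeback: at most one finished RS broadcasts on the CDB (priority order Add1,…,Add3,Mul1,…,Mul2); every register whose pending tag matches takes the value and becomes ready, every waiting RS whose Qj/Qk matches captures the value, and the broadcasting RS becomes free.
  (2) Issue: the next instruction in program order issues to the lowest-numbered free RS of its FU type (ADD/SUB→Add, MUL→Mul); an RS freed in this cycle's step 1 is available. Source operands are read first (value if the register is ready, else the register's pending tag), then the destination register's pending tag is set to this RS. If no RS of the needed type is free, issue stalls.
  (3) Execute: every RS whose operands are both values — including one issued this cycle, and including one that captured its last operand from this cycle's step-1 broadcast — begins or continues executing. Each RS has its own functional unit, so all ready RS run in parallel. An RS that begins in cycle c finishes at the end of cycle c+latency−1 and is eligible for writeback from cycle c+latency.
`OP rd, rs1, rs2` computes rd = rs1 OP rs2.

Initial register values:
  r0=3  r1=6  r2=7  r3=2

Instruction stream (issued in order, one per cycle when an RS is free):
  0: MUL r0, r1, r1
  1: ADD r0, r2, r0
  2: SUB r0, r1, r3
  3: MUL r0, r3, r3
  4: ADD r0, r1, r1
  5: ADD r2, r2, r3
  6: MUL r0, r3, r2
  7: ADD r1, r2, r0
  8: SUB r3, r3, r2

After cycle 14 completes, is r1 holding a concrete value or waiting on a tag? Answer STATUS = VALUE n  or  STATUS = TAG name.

  c1: issue MUL r0<-Mul1  regs: r0:Mul1,r1:6,r2:7,r3:2
  c2: issue ADD r0<-Add1  regs: r0:Add1,r1:6,r2:7,r3:2
  c3: issue SUB r0<-Add2  regs: r0:Add2,r1:6,r2:7,r3:2
  c4: issue MUL r0<-Mul2  regs: r0:Mul2,r1:6,r2:7,r3:2
  c5: CDB Add2=4; issue ADD r0<-Add2  regs: r0:Add2,r1:6,r2:7,r3:2
  c6: CDB Mul1=36; issue ADD r2<-Add3  regs: r0:Add2,r1:6,r2:Add3,r3:2
  c7: CDB Add2=12; issue MUL r0<-Mul1  regs: r0:Mul1,r1:6,r2:Add3,r3:2
  c8: CDB Add1=43; issue ADD r1<-Add1  regs: r0:Mul1,r1:Add1,r2:Add3,r3:2
  c9: CDB Add3=9; issue SUB r3<-Add2  regs: r0:Mul1,r1:Add1,r2:9,r3:Add2
  c10: CDB Mul2=4  regs: r0:Mul1,r1:Add1,r2:9,r3:Add2
  c11: CDB Add2=-7  regs: r0:Mul1,r1:Add1,r2:9,r3:-7
  c12: -  regs: r0:Mul1,r1:Add1,r2:9,r3:-7
  c13: CDB Mul1=18  regs: r0:18,r1:Add1,r2:9,r3:-7
  c14: -  regs: r0:18,r1:Add1,r2:9,r3:-7

STATUS = TAG Add1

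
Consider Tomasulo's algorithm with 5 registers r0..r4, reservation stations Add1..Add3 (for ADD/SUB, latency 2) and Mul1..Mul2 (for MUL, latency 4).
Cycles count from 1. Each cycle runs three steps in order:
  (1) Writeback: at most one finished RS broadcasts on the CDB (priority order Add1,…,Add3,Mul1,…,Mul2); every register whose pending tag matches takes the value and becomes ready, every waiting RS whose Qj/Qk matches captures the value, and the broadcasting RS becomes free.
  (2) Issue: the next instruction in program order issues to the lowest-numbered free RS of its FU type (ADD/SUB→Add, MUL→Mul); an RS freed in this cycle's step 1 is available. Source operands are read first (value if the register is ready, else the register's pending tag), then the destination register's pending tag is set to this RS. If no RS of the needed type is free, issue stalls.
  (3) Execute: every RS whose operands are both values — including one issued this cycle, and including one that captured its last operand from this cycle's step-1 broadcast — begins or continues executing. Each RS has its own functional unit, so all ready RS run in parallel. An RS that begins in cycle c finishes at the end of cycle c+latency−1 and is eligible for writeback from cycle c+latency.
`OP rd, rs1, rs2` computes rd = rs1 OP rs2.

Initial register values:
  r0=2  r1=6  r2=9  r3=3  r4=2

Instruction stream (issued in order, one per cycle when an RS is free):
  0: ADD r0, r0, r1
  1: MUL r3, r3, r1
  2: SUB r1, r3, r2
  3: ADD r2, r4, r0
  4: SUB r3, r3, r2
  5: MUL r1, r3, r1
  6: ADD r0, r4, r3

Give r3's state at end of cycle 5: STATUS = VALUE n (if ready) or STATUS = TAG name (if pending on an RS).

  c1: issue ADD r0<-Add1  regs: r0:Add1,r1:6,r2:9,r3:3,r4:2
  c2: issue MUL r3<-Mul1  regs: r0:Add1,r1:6,r2:9,r3:Mul1,r4:2
  c3: CDB Add1=8; issue SUB r1<-Add1  regs: r0:8,r1:Add1,r2:9,r3:Mul1,r4:2
  c4: issue ADD r2<-Add2  regs: r0:8,r1:Add1,r2:Add2,r3:Mul1,r4:2
  c5: issue SUB r3<-Add3  regs: r0:8,r1:Add1,r2:Add2,r3:Add3,r4:2

STATUS = TAG Add3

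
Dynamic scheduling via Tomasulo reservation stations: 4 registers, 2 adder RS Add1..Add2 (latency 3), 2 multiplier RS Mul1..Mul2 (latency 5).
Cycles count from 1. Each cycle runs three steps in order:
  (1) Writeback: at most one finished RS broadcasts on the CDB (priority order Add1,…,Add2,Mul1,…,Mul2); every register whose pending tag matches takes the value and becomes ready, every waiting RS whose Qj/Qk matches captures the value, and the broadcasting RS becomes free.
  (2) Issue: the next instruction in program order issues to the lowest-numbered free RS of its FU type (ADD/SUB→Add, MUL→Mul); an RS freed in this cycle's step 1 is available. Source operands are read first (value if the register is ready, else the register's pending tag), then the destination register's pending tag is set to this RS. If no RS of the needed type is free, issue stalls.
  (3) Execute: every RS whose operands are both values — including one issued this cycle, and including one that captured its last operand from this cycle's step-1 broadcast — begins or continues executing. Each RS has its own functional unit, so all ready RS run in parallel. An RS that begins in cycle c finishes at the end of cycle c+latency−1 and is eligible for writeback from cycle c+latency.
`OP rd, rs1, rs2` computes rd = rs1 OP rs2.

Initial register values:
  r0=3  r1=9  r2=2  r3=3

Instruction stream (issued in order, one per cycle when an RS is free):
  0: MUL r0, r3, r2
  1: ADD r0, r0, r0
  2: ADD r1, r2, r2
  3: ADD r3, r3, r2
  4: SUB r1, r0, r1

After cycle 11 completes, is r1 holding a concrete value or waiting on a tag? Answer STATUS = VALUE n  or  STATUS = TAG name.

cycle 1: issue MUL r0<-Mul1 // r0:Mul1,r1:9,r2:2,r3:3
cycle 2: issue ADD r0<-Add1 // r0:Add1,r1:9,r2:2,r3:3
cycle 3: issue ADD r1<-Add2 // r0:Add1,r1:Add2,r2:2,r3:3
cycle 4: stall // r0:Add1,r1:Add2,r2:2,r3:3
cycle 5: stall // r0:Add1,r1:Add2,r2:2,r3:3
cycle 6: CDB Add2=4; issue ADD r3<-Add2 // r0:Add1,r1:4,r2:2,r3:Add2
cycle 7: CDB Mul1=6; stall // r0:Add1,r1:4,r2:2,r3:Add2
cycle 8: stall // r0:Add1,r1:4,r2:2,r3:Add2
cycle 9: CDB Add2=5; issue SUB r1<-Add2 // r0:Add1,r1:Add2,r2:2,r3:5
cycle 10: CDB Add1=12 // r0:12,r1:Add2,r2:2,r3:5
cycle 11: - // r0:12,r1:Add2,r2:2,r3:5

STATUS = TAG Add2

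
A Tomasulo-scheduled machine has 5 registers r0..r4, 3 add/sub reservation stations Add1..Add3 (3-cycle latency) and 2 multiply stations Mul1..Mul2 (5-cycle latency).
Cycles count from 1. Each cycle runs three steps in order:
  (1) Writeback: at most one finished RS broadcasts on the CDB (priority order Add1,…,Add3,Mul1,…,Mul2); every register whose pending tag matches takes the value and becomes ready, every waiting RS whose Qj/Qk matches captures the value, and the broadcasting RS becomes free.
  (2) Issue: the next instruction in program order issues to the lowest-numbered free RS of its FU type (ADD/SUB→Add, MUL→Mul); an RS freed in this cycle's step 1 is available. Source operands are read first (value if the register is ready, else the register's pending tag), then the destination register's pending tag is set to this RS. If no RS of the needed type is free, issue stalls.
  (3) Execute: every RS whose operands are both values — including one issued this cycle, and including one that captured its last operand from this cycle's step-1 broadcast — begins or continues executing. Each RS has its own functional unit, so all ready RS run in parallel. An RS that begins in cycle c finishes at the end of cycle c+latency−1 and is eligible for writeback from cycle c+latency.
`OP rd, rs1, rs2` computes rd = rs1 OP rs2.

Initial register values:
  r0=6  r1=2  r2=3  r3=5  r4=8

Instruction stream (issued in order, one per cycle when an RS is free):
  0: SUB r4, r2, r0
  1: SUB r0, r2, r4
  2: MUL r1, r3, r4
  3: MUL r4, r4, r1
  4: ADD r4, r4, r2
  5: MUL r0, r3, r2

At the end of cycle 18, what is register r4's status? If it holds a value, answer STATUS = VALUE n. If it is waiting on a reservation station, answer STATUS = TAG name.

STATUS = VALUE 48

  c1: issue SUB r4<-Add1  regs: r0:6,r1:2,r2:3,r3:5,r4:Add1
  c2: issue SUB r0<-Add2  regs: r0:Add2,r1:2,r2:3,r3:5,r4:Add1
  c3: issue MUL r1<-Mul1  regs: r0:Add2,r1:Mul1,r2:3,r3:5,r4:Add1
  c4: CDB Add1=-3; issue MUL r4<-Mul2  regs: r0:Add2,r1:Mul1,r2:3,r3:5,r4:Mul2
  c5: issue ADD r4<-Add1  regs: r0:Add2,r1:Mul1,r2:3,r3:5,r4:Add1
  c6: stall  regs: r0:Add2,r1:Mul1,r2:3,r3:5,r4:Add1
  c7: CDB Add2=6; stall  regs: r0:6,r1:Mul1,r2:3,r3:5,r4:Add1
  c8: stall  regs: r0:6,r1:Mul1,r2:3,r3:5,r4:Add1
  c9: CDB Mul1=-15; issue MUL r0<-Mul1  regs: r0:Mul1,r1:-15,r2:3,r3:5,r4:Add1
  c10: -  regs: r0:Mul1,r1:-15,r2:3,r3:5,r4:Add1
  c11: -  regs: r0:Mul1,r1:-15,r2:3,r3:5,r4:Add1
  c12: -  regs: r0:Mul1,r1:-15,r2:3,r3:5,r4:Add1
  c13: -  regs: r0:Mul1,r1:-15,r2:3,r3:5,r4:Add1
  c14: CDB Mul1=15  regs: r0:15,r1:-15,r2:3,r3:5,r4:Add1
  c15: CDB Mul2=45  regs: r0:15,r1:-15,r2:3,r3:5,r4:Add1
  c16: -  regs: r0:15,r1:-15,r2:3,r3:5,r4:Add1
  c17: -  regs: r0:15,r1:-15,r2:3,r3:5,r4:Add1
  c18: CDB Add1=48  regs: r0:15,r1:-15,r2:3,r3:5,r4:48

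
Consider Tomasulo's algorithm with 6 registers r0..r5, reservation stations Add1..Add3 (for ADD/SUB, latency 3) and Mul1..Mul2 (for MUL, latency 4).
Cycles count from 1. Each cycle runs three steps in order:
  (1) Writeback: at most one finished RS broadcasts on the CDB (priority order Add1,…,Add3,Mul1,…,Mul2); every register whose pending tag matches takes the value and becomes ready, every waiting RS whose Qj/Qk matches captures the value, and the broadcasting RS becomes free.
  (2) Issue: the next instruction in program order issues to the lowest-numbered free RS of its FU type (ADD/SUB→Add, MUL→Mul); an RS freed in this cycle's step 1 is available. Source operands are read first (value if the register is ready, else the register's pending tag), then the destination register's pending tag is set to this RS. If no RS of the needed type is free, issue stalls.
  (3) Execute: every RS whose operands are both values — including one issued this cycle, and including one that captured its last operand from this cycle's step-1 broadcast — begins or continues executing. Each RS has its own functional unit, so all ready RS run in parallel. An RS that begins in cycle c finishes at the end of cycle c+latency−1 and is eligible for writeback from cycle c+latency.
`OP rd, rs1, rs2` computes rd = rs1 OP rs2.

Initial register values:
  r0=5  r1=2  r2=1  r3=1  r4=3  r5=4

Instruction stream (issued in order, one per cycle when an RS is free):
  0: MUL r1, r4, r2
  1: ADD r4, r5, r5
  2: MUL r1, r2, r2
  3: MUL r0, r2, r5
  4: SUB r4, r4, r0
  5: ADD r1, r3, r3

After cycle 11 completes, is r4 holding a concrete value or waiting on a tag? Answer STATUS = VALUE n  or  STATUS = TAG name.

STATUS = TAG Add1

c1: issue MUL r1<-Mul1 | r0:5,r1:Mul1,r2:1,r3:1,r4:3,r5:4
c2: issue ADD r4<-Add1 | r0:5,r1:Mul1,r2:1,r3:1,r4:Add1,r5:4
c3: issue MUL r1<-Mul2 | r0:5,r1:Mul2,r2:1,r3:1,r4:Add1,r5:4
c4: stall | r0:5,r1:Mul2,r2:1,r3:1,r4:Add1,r5:4
c5: CDB Add1=8; stall | r0:5,r1:Mul2,r2:1,r3:1,r4:8,r5:4
c6: CDB Mul1=3; issue MUL r0<-Mul1 | r0:Mul1,r1:Mul2,r2:1,r3:1,r4:8,r5:4
c7: CDB Mul2=1; issue SUB r4<-Add1 | r0:Mul1,r1:1,r2:1,r3:1,r4:Add1,r5:4
c8: issue ADD r1<-Add2 | r0:Mul1,r1:Add2,r2:1,r3:1,r4:Add1,r5:4
c9: - | r0:Mul1,r1:Add2,r2:1,r3:1,r4:Add1,r5:4
c10: CDB Mul1=4 | r0:4,r1:Add2,r2:1,r3:1,r4:Add1,r5:4
c11: CDB Add2=2 | r0:4,r1:2,r2:1,r3:1,r4:Add1,r5:4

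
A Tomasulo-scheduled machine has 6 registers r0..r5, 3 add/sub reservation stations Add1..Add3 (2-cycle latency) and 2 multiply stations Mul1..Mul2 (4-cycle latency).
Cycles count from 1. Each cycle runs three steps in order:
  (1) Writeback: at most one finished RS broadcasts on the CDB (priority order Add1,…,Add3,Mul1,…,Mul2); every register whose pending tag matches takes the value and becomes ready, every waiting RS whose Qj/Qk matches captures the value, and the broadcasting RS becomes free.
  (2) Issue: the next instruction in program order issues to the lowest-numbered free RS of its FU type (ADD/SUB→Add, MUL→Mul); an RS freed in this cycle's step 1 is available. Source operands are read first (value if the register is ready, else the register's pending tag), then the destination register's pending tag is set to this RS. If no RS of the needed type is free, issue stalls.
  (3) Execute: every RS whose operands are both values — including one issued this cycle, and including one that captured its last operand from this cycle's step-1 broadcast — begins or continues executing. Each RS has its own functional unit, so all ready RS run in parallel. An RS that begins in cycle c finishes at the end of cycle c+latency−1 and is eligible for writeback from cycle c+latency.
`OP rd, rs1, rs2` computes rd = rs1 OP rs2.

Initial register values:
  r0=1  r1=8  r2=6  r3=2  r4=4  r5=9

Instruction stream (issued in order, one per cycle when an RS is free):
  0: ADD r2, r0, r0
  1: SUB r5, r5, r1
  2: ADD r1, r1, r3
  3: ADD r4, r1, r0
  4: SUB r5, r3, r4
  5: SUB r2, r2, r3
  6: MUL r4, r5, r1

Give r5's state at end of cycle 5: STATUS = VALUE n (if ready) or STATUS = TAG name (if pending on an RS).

  c1: issue ADD r2<-Add1  regs: r0:1,r1:8,r2:Add1,r3:2,r4:4,r5:9
  c2: issue SUB r5<-Add2  regs: r0:1,r1:8,r2:Add1,r3:2,r4:4,r5:Add2
  c3: CDB Add1=2; issue ADD r1<-Add1  regs: r0:1,r1:Add1,r2:2,r3:2,r4:4,r5:Add2
  c4: CDB Add2=1; issue ADD r4<-Add2  regs: r0:1,r1:Add1,r2:2,r3:2,r4:Add2,r5:1
  c5: CDB Add1=10; issue SUB r5<-Add1  regs: r0:1,r1:10,r2:2,r3:2,r4:Add2,r5:Add1

STATUS = TAG Add1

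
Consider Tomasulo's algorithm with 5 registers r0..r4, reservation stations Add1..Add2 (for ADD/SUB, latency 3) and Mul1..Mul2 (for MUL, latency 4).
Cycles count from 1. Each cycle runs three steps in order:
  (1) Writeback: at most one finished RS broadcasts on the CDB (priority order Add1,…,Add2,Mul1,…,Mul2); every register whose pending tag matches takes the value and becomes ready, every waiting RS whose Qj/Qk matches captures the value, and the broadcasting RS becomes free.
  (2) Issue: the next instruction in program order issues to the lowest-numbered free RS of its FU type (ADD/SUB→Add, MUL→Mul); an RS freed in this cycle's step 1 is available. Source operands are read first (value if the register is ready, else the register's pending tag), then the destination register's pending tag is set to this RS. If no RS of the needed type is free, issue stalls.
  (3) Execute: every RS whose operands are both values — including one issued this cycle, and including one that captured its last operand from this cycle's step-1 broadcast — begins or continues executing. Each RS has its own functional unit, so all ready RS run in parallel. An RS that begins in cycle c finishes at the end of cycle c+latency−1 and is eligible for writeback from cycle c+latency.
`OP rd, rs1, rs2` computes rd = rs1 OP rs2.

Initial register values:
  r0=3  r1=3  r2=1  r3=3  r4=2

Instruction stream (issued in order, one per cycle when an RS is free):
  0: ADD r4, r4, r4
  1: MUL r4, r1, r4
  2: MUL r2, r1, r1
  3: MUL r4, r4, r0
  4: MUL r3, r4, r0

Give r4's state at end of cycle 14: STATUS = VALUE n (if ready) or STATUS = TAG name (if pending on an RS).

  c1: issue ADD r4<-Add1  regs: r0:3,r1:3,r2:1,r3:3,r4:Add1
  c2: issue MUL r4<-Mul1  regs: r0:3,r1:3,r2:1,r3:3,r4:Mul1
  c3: issue MUL r2<-Mul2  regs: r0:3,r1:3,r2:Mul2,r3:3,r4:Mul1
  c4: CDB Add1=4; stall  regs: r0:3,r1:3,r2:Mul2,r3:3,r4:Mul1
  c5: stall  regs: r0:3,r1:3,r2:Mul2,r3:3,r4:Mul1
  c6: stall  regs: r0:3,r1:3,r2:Mul2,r3:3,r4:Mul1
  c7: CDB Mul2=9; issue MUL r4<-Mul2  regs: r0:3,r1:3,r2:9,r3:3,r4:Mul2
  c8: CDB Mul1=12; issue MUL r3<-Mul1  regs: r0:3,r1:3,r2:9,r3:Mul1,r4:Mul2
  c9: -  regs: r0:3,r1:3,r2:9,r3:Mul1,r4:Mul2
  c10: -  regs: r0:3,r1:3,r2:9,r3:Mul1,r4:Mul2
  c11: -  regs: r0:3,r1:3,r2:9,r3:Mul1,r4:Mul2
  c12: CDB Mul2=36  regs: r0:3,r1:3,r2:9,r3:Mul1,r4:36
  c13: -  regs: r0:3,r1:3,r2:9,r3:Mul1,r4:36
  c14: -  regs: r0:3,r1:3,r2:9,r3:Mul1,r4:36

STATUS = VALUE 36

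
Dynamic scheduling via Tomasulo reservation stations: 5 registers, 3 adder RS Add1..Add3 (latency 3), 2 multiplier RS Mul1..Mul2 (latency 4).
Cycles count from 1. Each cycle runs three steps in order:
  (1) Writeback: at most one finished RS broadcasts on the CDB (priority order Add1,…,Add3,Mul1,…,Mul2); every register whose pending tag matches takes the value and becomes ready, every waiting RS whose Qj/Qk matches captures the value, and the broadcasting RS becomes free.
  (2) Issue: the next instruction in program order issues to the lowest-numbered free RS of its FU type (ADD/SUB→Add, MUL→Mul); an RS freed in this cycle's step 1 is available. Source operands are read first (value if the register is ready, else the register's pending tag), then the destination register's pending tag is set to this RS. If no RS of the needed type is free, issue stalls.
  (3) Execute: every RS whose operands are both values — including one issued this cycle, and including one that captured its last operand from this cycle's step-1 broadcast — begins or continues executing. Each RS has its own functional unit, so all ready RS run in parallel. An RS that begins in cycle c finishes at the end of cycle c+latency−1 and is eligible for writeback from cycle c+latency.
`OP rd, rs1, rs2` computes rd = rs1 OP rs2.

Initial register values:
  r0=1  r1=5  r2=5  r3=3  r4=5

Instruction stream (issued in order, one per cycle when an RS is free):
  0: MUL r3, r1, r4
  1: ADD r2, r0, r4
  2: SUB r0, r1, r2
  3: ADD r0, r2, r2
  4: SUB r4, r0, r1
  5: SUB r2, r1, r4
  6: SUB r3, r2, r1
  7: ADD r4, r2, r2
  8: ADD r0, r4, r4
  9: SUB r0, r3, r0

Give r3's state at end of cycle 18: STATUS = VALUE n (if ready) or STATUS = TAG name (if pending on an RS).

  c1: issue MUL r3<-Mul1  regs: r0:1,r1:5,r2:5,r3:Mul1,r4:5
  c2: issue ADD r2<-Add1  regs: r0:1,r1:5,r2:Add1,r3:Mul1,r4:5
  c3: issue SUB r0<-Add2  regs: r0:Add2,r1:5,r2:Add1,r3:Mul1,r4:5
  c4: issue ADD r0<-Add3  regs: r0:Add3,r1:5,r2:Add1,r3:Mul1,r4:5
  c5: CDB Add1=6; issue SUB r4<-Add1  regs: r0:Add3,r1:5,r2:6,r3:Mul1,r4:Add1
  c6: CDB Mul1=25; stall  regs: r0:Add3,r1:5,r2:6,r3:25,r4:Add1
  c7: stall  regs: r0:Add3,r1:5,r2:6,r3:25,r4:Add1
  c8: CDB Add2=-1; issue SUB r2<-Add2  regs: r0:Add3,r1:5,r2:Add2,r3:25,r4:Add1
  c9: CDB Add3=12; issue SUB r3<-Add3  regs: r0:12,r1:5,r2:Add2,r3:Add3,r4:Add1
  c10: stall  regs: r0:12,r1:5,r2:Add2,r3:Add3,r4:Add1
  c11: stall  regs: r0:12,r1:5,r2:Add2,r3:Add3,r4:Add1
  c12: CDB Add1=7; issue ADD r4<-Add1  regs: r0:12,r1:5,r2:Add2,r3:Add3,r4:Add1
  c13: stall  regs: r0:12,r1:5,r2:Add2,r3:Add3,r4:Add1
  c14: stall  regs: r0:12,r1:5,r2:Add2,r3:Add3,r4:Add1
  c15: CDB Add2=-2; issue ADD r0<-Add2  regs: r0:Add2,r1:5,r2:-2,r3:Add3,r4:Add1
  c16: stall  regs: r0:Add2,r1:5,r2:-2,r3:Add3,r4:Add1
  c17: stall  regs: r0:Add2,r1:5,r2:-2,r3:Add3,r4:Add1
  c18: CDB Add1=-4; issue SUB r0<-Add1  regs: r0:Add1,r1:5,r2:-2,r3:Add3,r4:-4

STATUS = TAG Add3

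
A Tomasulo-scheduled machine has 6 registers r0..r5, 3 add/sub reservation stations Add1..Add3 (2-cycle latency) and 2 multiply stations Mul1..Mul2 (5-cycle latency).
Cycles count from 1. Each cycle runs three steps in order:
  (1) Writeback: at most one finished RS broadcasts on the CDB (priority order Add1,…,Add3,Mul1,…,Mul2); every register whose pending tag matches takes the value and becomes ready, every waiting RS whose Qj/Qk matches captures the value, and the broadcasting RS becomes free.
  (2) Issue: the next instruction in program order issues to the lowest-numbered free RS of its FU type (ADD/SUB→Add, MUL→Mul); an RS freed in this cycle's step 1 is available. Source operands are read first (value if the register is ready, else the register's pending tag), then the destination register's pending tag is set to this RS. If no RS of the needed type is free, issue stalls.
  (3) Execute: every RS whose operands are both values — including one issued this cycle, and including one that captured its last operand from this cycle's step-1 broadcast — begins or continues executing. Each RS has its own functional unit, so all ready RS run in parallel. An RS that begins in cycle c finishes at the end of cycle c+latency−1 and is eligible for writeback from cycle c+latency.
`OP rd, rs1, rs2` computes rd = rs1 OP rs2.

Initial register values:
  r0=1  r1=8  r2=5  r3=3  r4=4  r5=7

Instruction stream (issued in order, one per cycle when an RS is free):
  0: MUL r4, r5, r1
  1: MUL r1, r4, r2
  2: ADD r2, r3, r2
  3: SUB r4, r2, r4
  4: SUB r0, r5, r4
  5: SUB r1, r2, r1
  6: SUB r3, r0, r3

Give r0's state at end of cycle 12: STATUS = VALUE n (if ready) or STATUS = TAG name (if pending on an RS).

  c1: issue MUL r4<-Mul1  regs: r0:1,r1:8,r2:5,r3:3,r4:Mul1,r5:7
  c2: issue MUL r1<-Mul2  regs: r0:1,r1:Mul2,r2:5,r3:3,r4:Mul1,r5:7
  c3: issue ADD r2<-Add1  regs: r0:1,r1:Mul2,r2:Add1,r3:3,r4:Mul1,r5:7
  c4: issue SUB r4<-Add2  regs: r0:1,r1:Mul2,r2:Add1,r3:3,r4:Add2,r5:7
  c5: CDB Add1=8; issue SUB r0<-Add1  regs: r0:Add1,r1:Mul2,r2:8,r3:3,r4:Add2,r5:7
  c6: CDB Mul1=56; issue SUB r1<-Add3  regs: r0:Add1,r1:Add3,r2:8,r3:3,r4:Add2,r5:7
  c7: stall  regs: r0:Add1,r1:Add3,r2:8,r3:3,r4:Add2,r5:7
  c8: CDB Add2=-48; issue SUB r3<-Add2  regs: r0:Add1,r1:Add3,r2:8,r3:Add2,r4:-48,r5:7
  c9: -  regs: r0:Add1,r1:Add3,r2:8,r3:Add2,r4:-48,r5:7
  c10: CDB Add1=55  regs: r0:55,r1:Add3,r2:8,r3:Add2,r4:-48,r5:7
  c11: CDB Mul2=280  regs: r0:55,r1:Add3,r2:8,r3:Add2,r4:-48,r5:7
  c12: CDB Add2=52  regs: r0:55,r1:Add3,r2:8,r3:52,r4:-48,r5:7

STATUS = VALUE 55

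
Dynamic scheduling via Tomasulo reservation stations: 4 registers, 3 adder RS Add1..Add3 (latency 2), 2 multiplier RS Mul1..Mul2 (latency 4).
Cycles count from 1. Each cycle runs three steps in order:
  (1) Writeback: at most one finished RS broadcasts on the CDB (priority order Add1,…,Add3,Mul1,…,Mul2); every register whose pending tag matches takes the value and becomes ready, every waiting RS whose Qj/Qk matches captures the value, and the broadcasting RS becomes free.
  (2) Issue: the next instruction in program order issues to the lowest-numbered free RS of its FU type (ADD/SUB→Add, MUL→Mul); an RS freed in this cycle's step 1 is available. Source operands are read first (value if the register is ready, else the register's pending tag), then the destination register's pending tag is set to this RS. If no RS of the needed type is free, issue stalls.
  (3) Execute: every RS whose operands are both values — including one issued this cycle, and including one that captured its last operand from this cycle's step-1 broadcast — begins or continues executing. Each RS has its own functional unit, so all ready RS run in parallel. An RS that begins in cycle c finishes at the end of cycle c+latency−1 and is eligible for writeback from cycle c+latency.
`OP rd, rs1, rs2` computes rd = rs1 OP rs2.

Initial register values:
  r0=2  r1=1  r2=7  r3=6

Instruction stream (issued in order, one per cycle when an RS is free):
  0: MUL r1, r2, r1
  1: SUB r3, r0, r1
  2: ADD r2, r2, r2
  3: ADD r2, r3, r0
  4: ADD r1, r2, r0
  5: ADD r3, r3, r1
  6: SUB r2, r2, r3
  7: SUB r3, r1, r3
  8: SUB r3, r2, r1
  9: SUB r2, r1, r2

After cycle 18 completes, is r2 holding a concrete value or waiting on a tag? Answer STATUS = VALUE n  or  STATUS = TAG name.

STATUS = TAG Add2

c1: issue MUL r1<-Mul1 | r0:2,r1:Mul1,r2:7,r3:6
c2: issue SUB r3<-Add1 | r0:2,r1:Mul1,r2:7,r3:Add1
c3: issue ADD r2<-Add2 | r0:2,r1:Mul1,r2:Add2,r3:Add1
c4: issue ADD r2<-Add3 | r0:2,r1:Mul1,r2:Add3,r3:Add1
c5: CDB Add2=14; issue ADD r1<-Add2 | r0:2,r1:Add2,r2:Add3,r3:Add1
c6: CDB Mul1=7; stall | r0:2,r1:Add2,r2:Add3,r3:Add1
c7: stall | r0:2,r1:Add2,r2:Add3,r3:Add1
c8: CDB Add1=-5; issue ADD r3<-Add1 | r0:2,r1:Add2,r2:Add3,r3:Add1
c9: stall | r0:2,r1:Add2,r2:Add3,r3:Add1
c10: CDB Add3=-3; issue SUB r2<-Add3 | r0:2,r1:Add2,r2:Add3,r3:Add1
c11: stall | r0:2,r1:Add2,r2:Add3,r3:Add1
c12: CDB Add2=-1; issue SUB r3<-Add2 | r0:2,r1:-1,r2:Add3,r3:Add2
c13: stall | r0:2,r1:-1,r2:Add3,r3:Add2
c14: CDB Add1=-6; issue SUB r3<-Add1 | r0:2,r1:-1,r2:Add3,r3:Add1
c15: stall | r0:2,r1:-1,r2:Add3,r3:Add1
c16: CDB Add2=5; issue SUB r2<-Add2 | r0:2,r1:-1,r2:Add2,r3:Add1
c17: CDB Add3=3 | r0:2,r1:-1,r2:Add2,r3:Add1
c18: - | r0:2,r1:-1,r2:Add2,r3:Add1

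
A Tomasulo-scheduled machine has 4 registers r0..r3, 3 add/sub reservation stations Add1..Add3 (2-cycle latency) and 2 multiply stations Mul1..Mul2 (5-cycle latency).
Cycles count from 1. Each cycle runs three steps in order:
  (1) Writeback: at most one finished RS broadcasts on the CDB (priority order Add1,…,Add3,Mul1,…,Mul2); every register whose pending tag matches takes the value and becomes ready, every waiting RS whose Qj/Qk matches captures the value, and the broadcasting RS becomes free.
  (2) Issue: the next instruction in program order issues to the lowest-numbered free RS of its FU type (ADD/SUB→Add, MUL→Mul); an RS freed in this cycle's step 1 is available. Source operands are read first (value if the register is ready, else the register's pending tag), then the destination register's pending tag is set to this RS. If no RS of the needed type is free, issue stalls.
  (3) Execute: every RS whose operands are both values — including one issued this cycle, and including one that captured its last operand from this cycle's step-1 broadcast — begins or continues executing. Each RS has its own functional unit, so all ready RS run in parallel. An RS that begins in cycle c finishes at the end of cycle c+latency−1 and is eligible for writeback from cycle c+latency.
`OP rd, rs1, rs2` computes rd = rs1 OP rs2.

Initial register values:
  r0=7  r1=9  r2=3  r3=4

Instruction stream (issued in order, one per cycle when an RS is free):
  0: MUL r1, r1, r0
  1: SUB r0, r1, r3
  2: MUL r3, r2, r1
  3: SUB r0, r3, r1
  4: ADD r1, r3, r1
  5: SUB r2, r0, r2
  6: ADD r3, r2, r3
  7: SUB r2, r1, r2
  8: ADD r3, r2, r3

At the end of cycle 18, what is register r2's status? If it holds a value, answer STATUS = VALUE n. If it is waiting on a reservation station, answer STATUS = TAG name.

STATUS = VALUE 129

c1: issue MUL r1<-Mul1 | r0:7,r1:Mul1,r2:3,r3:4
c2: issue SUB r0<-Add1 | r0:Add1,r1:Mul1,r2:3,r3:4
c3: issue MUL r3<-Mul2 | r0:Add1,r1:Mul1,r2:3,r3:Mul2
c4: issue SUB r0<-Add2 | r0:Add2,r1:Mul1,r2:3,r3:Mul2
c5: issue ADD r1<-Add3 | r0:Add2,r1:Add3,r2:3,r3:Mul2
c6: CDB Mul1=63; stall | r0:Add2,r1:Add3,r2:3,r3:Mul2
c7: stall | r0:Add2,r1:Add3,r2:3,r3:Mul2
c8: CDB Add1=59; issue SUB r2<-Add1 | r0:Add2,r1:Add3,r2:Add1,r3:Mul2
c9: stall | r0:Add2,r1:Add3,r2:Add1,r3:Mul2
c10: stall | r0:Add2,r1:Add3,r2:Add1,r3:Mul2
c11: CDB Mul2=189; stall | r0:Add2,r1:Add3,r2:Add1,r3:189
c12: stall | r0:Add2,r1:Add3,r2:Add1,r3:189
c13: CDB Add2=126; issue ADD r3<-Add2 | r0:126,r1:Add3,r2:Add1,r3:Add2
c14: CDB Add3=252; issue SUB r2<-Add3 | r0:126,r1:252,r2:Add3,r3:Add2
c15: CDB Add1=123; issue ADD r3<-Add1 | r0:126,r1:252,r2:Add3,r3:Add1
c16: - | r0:126,r1:252,r2:Add3,r3:Add1
c17: CDB Add2=312 | r0:126,r1:252,r2:Add3,r3:Add1
c18: CDB Add3=129 | r0:126,r1:252,r2:129,r3:Add1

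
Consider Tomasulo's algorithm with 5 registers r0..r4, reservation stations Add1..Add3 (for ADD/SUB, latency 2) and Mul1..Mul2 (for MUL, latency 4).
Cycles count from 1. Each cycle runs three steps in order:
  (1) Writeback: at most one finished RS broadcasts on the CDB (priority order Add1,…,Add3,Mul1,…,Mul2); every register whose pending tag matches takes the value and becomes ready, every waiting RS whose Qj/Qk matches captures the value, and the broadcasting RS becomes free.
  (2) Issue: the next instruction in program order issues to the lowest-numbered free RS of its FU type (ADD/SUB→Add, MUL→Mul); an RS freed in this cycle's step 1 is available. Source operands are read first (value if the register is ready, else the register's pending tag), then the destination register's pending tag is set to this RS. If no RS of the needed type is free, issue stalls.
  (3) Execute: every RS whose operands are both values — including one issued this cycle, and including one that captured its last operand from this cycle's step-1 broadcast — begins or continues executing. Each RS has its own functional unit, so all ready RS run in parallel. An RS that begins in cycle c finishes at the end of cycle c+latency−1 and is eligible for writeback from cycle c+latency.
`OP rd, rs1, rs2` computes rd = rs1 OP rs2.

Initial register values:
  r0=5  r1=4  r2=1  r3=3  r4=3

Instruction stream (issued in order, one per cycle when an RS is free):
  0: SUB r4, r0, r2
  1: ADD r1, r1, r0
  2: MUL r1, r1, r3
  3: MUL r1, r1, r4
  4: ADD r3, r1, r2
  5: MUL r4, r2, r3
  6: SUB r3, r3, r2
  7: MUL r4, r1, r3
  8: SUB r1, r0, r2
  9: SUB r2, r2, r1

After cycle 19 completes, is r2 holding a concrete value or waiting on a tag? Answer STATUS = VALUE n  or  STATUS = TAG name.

  c1: issue SUB r4<-Add1  regs: r0:5,r1:4,r2:1,r3:3,r4:Add1
  c2: issue ADD r1<-Add2  regs: r0:5,r1:Add2,r2:1,r3:3,r4:Add1
  c3: CDB Add1=4; issue MUL r1<-Mul1  regs: r0:5,r1:Mul1,r2:1,r3:3,r4:4
  c4: CDB Add2=9; issue MUL r1<-Mul2  regs: r0:5,r1:Mul2,r2:1,r3:3,r4:4
  c5: issue ADD r3<-Add1  regs: r0:5,r1:Mul2,r2:1,r3:Add1,r4:4
  c6: stall  regs: r0:5,r1:Mul2,r2:1,r3:Add1,r4:4
  c7: stall  regs: r0:5,r1:Mul2,r2:1,r3:Add1,r4:4
  c8: CDB Mul1=27; issue MUL r4<-Mul1  regs: r0:5,r1:Mul2,r2:1,r3:Add1,r4:Mul1
  c9: issue SUB r3<-Add2  regs: r0:5,r1:Mul2,r2:1,r3:Add2,r4:Mul1
  c10: stall  regs: r0:5,r1:Mul2,r2:1,r3:Add2,r4:Mul1
  c11: stall  regs: r0:5,r1:Mul2,r2:1,r3:Add2,r4:Mul1
  c12: CDB Mul2=108; issue MUL r4<-Mul2  regs: r0:5,r1:108,r2:1,r3:Add2,r4:Mul2
  c13: issue SUB r1<-Add3  regs: r0:5,r1:Add3,r2:1,r3:Add2,r4:Mul2
  c14: CDB Add1=109; issue SUB r2<-Add1  regs: r0:5,r1:Add3,r2:Add1,r3:Add2,r4:Mul2
  c15: CDB Add3=4  regs: r0:5,r1:4,r2:Add1,r3:Add2,r4:Mul2
  c16: CDB Add2=108  regs: r0:5,r1:4,r2:Add1,r3:108,r4:Mul2
  c17: CDB Add1=-3  regs: r0:5,r1:4,r2:-3,r3:108,r4:Mul2
  c18: CDB Mul1=109  regs: r0:5,r1:4,r2:-3,r3:108,r4:Mul2
  c19: -  regs: r0:5,r1:4,r2:-3,r3:108,r4:Mul2

STATUS = VALUE -3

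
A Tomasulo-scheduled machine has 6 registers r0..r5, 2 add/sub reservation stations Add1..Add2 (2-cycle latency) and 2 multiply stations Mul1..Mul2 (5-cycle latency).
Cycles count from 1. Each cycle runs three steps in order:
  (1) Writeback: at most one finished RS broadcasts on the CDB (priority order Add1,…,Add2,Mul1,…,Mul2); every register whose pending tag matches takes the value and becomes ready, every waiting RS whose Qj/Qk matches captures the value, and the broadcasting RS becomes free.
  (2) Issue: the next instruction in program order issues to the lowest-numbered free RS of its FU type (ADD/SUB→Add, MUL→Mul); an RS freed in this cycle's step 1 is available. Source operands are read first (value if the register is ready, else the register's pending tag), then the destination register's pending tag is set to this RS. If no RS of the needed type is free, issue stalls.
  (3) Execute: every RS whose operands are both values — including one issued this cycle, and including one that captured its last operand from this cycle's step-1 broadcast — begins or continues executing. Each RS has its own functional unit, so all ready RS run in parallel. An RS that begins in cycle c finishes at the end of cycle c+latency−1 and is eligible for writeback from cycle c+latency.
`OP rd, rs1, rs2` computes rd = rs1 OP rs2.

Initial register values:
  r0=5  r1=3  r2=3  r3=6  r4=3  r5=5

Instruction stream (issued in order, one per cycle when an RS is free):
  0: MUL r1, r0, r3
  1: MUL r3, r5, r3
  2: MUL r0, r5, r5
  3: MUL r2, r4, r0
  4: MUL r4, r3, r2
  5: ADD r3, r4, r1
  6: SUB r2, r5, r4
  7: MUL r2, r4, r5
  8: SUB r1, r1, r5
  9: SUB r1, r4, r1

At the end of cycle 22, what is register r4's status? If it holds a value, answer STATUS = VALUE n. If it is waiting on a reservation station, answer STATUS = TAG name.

c1: issue MUL r1<-Mul1 | r0:5,r1:Mul1,r2:3,r3:6,r4:3,r5:5
c2: issue MUL r3<-Mul2 | r0:5,r1:Mul1,r2:3,r3:Mul2,r4:3,r5:5
c3: stall | r0:5,r1:Mul1,r2:3,r3:Mul2,r4:3,r5:5
c4: stall | r0:5,r1:Mul1,r2:3,r3:Mul2,r4:3,r5:5
c5: stall | r0:5,r1:Mul1,r2:3,r3:Mul2,r4:3,r5:5
c6: CDB Mul1=30; issue MUL r0<-Mul1 | r0:Mul1,r1:30,r2:3,r3:Mul2,r4:3,r5:5
c7: CDB Mul2=30; issue MUL r2<-Mul2 | r0:Mul1,r1:30,r2:Mul2,r3:30,r4:3,r5:5
c8: stall | r0:Mul1,r1:30,r2:Mul2,r3:30,r4:3,r5:5
c9: stall | r0:Mul1,r1:30,r2:Mul2,r3:30,r4:3,r5:5
c10: stall | r0:Mul1,r1:30,r2:Mul2,r3:30,r4:3,r5:5
c11: CDB Mul1=25; issue MUL r4<-Mul1 | r0:25,r1:30,r2:Mul2,r3:30,r4:Mul1,r5:5
c12: issue ADD r3<-Add1 | r0:25,r1:30,r2:Mul2,r3:Add1,r4:Mul1,r5:5
c13: issue SUB r2<-Add2 | r0:25,r1:30,r2:Add2,r3:Add1,r4:Mul1,r5:5
c14: stall | r0:25,r1:30,r2:Add2,r3:Add1,r4:Mul1,r5:5
c15: stall | r0:25,r1:30,r2:Add2,r3:Add1,r4:Mul1,r5:5
c16: CDB Mul2=75; issue MUL r2<-Mul2 | r0:25,r1:30,r2:Mul2,r3:Add1,r4:Mul1,r5:5
c17: stall | r0:25,r1:30,r2:Mul2,r3:Add1,r4:Mul1,r5:5
c18: stall | r0:25,r1:30,r2:Mul2,r3:Add1,r4:Mul1,r5:5
c19: stall | r0:25,r1:30,r2:Mul2,r3:Add1,r4:Mul1,r5:5
c20: stall | r0:25,r1:30,r2:Mul2,r3:Add1,r4:Mul1,r5:5
c21: CDB Mul1=2250; stall | r0:25,r1:30,r2:Mul2,r3:Add1,r4:2250,r5:5
c22: stall | r0:25,r1:30,r2:Mul2,r3:Add1,r4:2250,r5:5

STATUS = VALUE 2250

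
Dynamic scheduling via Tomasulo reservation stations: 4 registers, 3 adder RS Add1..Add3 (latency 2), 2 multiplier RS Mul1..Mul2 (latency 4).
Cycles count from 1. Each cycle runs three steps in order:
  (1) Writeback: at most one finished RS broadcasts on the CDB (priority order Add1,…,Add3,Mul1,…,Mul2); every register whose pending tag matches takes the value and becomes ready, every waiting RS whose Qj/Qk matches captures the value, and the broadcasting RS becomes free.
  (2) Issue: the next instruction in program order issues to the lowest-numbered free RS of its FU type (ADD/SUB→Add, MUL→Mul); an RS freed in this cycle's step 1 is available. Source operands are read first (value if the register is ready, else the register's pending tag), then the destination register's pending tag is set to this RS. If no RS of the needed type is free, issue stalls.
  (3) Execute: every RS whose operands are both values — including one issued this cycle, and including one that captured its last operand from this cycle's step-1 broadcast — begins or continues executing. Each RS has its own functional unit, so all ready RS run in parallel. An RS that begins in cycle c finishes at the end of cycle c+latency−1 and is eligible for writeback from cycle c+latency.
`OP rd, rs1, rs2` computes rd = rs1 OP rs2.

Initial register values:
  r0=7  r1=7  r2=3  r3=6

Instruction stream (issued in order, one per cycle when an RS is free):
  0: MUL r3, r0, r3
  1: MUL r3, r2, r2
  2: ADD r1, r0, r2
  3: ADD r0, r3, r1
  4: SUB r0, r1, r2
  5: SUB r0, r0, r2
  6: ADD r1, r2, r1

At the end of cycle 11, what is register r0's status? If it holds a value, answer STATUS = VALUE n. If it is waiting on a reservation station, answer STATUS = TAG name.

  c1: issue MUL r3<-Mul1  regs: r0:7,r1:7,r2:3,r3:Mul1
  c2: issue MUL r3<-Mul2  regs: r0:7,r1:7,r2:3,r3:Mul2
  c3: issue ADD r1<-Add1  regs: r0:7,r1:Add1,r2:3,r3:Mul2
  c4: issue ADD r0<-Add2  regs: r0:Add2,r1:Add1,r2:3,r3:Mul2
  c5: CDB Add1=10; issue SUB r0<-Add1  regs: r0:Add1,r1:10,r2:3,r3:Mul2
  c6: CDB Mul1=42; issue SUB r0<-Add3  regs: r0:Add3,r1:10,r2:3,r3:Mul2
  c7: CDB Add1=7; issue ADD r1<-Add1  regs: r0:Add3,r1:Add1,r2:3,r3:Mul2
  c8: CDB Mul2=9  regs: r0:Add3,r1:Add1,r2:3,r3:9
  c9: CDB Add1=13  regs: r0:Add3,r1:13,r2:3,r3:9
  c10: CDB Add2=19  regs: r0:Add3,r1:13,r2:3,r3:9
  c11: CDB Add3=4  regs: r0:4,r1:13,r2:3,r3:9

STATUS = VALUE 4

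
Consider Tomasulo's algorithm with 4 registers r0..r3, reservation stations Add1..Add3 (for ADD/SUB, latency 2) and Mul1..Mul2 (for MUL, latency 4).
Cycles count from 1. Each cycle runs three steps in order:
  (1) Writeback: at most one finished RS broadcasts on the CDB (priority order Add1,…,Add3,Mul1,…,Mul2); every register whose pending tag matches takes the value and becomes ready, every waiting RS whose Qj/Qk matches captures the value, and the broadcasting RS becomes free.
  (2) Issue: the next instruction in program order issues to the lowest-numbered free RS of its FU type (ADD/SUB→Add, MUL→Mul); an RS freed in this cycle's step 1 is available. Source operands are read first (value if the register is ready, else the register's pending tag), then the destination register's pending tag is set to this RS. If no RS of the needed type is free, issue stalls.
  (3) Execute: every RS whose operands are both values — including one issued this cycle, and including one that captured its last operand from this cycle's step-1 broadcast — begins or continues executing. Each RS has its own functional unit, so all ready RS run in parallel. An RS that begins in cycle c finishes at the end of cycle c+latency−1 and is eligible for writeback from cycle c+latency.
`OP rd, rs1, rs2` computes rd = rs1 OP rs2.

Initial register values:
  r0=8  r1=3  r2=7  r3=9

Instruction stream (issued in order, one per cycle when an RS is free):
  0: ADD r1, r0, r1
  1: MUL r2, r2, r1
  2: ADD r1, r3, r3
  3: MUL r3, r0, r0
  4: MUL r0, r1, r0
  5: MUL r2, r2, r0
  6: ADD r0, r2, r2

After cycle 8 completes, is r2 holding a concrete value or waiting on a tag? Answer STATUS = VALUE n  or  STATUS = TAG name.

STATUS = TAG Mul2

  c1: issue ADD r1<-Add1  regs: r0:8,r1:Add1,r2:7,r3:9
  c2: issue MUL r2<-Mul1  regs: r0:8,r1:Add1,r2:Mul1,r3:9
  c3: CDB Add1=11; issue ADD r1<-Add1  regs: r0:8,r1:Add1,r2:Mul1,r3:9
  c4: issue MUL r3<-Mul2  regs: r0:8,r1:Add1,r2:Mul1,r3:Mul2
  c5: CDB Add1=18; stall  regs: r0:8,r1:18,r2:Mul1,r3:Mul2
  c6: stall  regs: r0:8,r1:18,r2:Mul1,r3:Mul2
  c7: CDB Mul1=77; issue MUL r0<-Mul1  regs: r0:Mul1,r1:18,r2:77,r3:Mul2
  c8: CDB Mul2=64; issue MUL r2<-Mul2  regs: r0:Mul1,r1:18,r2:Mul2,r3:64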